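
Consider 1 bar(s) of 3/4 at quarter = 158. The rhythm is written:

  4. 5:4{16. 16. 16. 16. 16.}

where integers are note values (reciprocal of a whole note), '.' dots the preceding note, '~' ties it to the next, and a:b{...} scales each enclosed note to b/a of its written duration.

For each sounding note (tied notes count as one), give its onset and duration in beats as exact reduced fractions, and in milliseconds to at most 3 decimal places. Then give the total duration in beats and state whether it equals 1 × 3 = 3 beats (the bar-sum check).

1) 0.0ms=0b +569.62ms=3/2b
2) 569.62ms=3/2b +113.924ms=3/10b
3) 683.544ms=9/5b +113.924ms=3/10b
4) 797.468ms=21/10b +113.924ms=3/10b
5) 911.392ms=12/5b +113.924ms=3/10b
6) 1025.316ms=27/10b +113.924ms=3/10b
Σ=3b of 3 (158bpm 3/4) — PASS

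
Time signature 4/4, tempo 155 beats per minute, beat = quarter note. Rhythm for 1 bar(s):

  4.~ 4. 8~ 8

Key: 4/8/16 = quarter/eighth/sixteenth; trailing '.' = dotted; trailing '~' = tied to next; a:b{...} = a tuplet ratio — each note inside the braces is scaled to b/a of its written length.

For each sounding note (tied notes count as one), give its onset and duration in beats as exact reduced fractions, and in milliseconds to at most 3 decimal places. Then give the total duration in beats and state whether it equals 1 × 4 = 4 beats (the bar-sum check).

1) 0.0ms=0b +1161.29ms=3b
2) 1161.29ms=3b +387.097ms=1b
Σ=4b of 4 (155bpm 4/4) — PASS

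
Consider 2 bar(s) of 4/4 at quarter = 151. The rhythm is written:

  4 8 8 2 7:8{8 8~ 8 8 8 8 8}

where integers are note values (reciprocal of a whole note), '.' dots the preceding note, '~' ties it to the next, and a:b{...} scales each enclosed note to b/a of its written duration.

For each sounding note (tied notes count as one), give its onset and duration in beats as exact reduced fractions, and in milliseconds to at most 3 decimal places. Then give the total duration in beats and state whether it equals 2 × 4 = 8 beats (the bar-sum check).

1) 0.0ms=0b +397.351ms=1b
2) 397.351ms=1b +198.675ms=1/2b
3) 596.026ms=3/2b +198.675ms=1/2b
4) 794.702ms=2b +794.702ms=2b
5) 1589.404ms=4b +227.058ms=4/7b
6) 1816.462ms=32/7b +454.115ms=8/7b
7) 2270.577ms=40/7b +227.058ms=4/7b
8) 2497.635ms=44/7b +227.058ms=4/7b
9) 2724.693ms=48/7b +227.058ms=4/7b
10) 2951.75ms=52/7b +227.058ms=4/7b
Σ=8b of 8 (151bpm 4/4) — PASS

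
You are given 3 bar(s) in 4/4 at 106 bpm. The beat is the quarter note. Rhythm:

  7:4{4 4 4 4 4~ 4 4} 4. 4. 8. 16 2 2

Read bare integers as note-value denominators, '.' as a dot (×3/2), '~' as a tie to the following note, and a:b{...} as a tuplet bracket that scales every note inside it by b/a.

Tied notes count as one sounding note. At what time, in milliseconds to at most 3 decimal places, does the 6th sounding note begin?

note 6 onset = 24/7b = 1940.701ms

1. 0.0ms @ 0 + 323.45ms (4/7)
2. 323.45ms @ 4/7 + 323.45ms (4/7)
3. 646.9ms @ 8/7 + 323.45ms (4/7)
4. 970.35ms @ 12/7 + 323.45ms (4/7)
5. 1293.801ms @ 16/7 + 646.9ms (8/7)
6. 1940.701ms @ 24/7 + 323.45ms (4/7)
7. 2264.151ms @ 4 + 849.057ms (3/2)
8. 3113.208ms @ 11/2 + 849.057ms (3/2)
9. 3962.264ms @ 7 + 424.528ms (3/4)
10. 4386.792ms @ 31/4 + 141.509ms (1/4)
11. 4528.302ms @ 8 + 1132.075ms (2)
12. 5660.377ms @ 10 + 1132.075ms (2)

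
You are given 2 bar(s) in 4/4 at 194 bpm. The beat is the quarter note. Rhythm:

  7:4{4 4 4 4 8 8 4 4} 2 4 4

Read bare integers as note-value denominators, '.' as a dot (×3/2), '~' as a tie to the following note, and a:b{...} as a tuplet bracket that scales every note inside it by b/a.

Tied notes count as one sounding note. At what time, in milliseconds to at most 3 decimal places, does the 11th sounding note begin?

1. 0.0ms @ 0 + 176.73ms (4/7)
2. 176.73ms @ 4/7 + 176.73ms (4/7)
3. 353.461ms @ 8/7 + 176.73ms (4/7)
4. 530.191ms @ 12/7 + 176.73ms (4/7)
5. 706.922ms @ 16/7 + 88.365ms (2/7)
6. 795.287ms @ 18/7 + 88.365ms (2/7)
7. 883.652ms @ 20/7 + 176.73ms (4/7)
8. 1060.383ms @ 24/7 + 176.73ms (4/7)
9. 1237.113ms @ 4 + 618.557ms (2)
10. 1855.67ms @ 6 + 309.278ms (1)
11. 2164.948ms @ 7 + 309.278ms (1)

note 11 onset = 7b = 2164.948ms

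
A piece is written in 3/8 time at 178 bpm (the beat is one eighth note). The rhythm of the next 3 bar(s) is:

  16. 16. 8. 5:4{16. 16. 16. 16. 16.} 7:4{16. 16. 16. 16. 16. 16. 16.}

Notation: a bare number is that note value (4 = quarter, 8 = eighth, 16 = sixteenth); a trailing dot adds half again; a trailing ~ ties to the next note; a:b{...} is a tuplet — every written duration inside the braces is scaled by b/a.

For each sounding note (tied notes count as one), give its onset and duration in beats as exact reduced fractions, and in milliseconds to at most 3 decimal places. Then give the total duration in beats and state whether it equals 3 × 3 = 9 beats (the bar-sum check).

1) 0.0ms=0b +252.809ms=3/4b
2) 252.809ms=3/4b +252.809ms=3/4b
3) 505.618ms=3/2b +505.618ms=3/2b
4) 1011.236ms=3b +202.247ms=3/5b
5) 1213.483ms=18/5b +202.247ms=3/5b
6) 1415.73ms=21/5b +202.247ms=3/5b
7) 1617.978ms=24/5b +202.247ms=3/5b
8) 1820.225ms=27/5b +202.247ms=3/5b
9) 2022.472ms=6b +144.462ms=3/7b
10) 2166.934ms=45/7b +144.462ms=3/7b
11) 2311.396ms=48/7b +144.462ms=3/7b
12) 2455.859ms=51/7b +144.462ms=3/7b
13) 2600.321ms=54/7b +144.462ms=3/7b
14) 2744.783ms=57/7b +144.462ms=3/7b
15) 2889.246ms=60/7b +144.462ms=3/7b
Σ=9b of 9 (178bpm 3/8) — PASS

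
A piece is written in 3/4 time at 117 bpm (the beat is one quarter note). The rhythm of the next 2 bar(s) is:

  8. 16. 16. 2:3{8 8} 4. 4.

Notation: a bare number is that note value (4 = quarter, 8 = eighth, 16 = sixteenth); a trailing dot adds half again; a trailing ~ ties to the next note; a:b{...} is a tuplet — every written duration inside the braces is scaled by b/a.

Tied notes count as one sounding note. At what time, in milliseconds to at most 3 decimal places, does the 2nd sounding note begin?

note 2 onset = 3/4b = 384.615ms

1. 0.0ms @ 0 + 384.615ms (3/4)
2. 384.615ms @ 3/4 + 192.308ms (3/8)
3. 576.923ms @ 9/8 + 192.308ms (3/8)
4. 769.231ms @ 3/2 + 384.615ms (3/4)
5. 1153.846ms @ 9/4 + 384.615ms (3/4)
6. 1538.462ms @ 3 + 769.231ms (3/2)
7. 2307.692ms @ 9/2 + 769.231ms (3/2)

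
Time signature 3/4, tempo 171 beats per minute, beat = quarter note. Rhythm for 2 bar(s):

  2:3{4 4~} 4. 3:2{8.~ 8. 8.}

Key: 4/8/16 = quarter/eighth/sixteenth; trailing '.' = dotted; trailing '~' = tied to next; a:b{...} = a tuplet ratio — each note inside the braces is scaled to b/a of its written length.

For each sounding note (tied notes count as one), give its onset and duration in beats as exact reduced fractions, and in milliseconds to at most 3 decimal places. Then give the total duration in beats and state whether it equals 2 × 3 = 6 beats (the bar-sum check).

1) 0.0ms=0b +526.316ms=3/2b
2) 526.316ms=3/2b +1052.632ms=3b
3) 1578.947ms=9/2b +350.877ms=1b
4) 1929.825ms=11/2b +175.439ms=1/2b
Σ=6b of 6 (171bpm 3/4) — PASS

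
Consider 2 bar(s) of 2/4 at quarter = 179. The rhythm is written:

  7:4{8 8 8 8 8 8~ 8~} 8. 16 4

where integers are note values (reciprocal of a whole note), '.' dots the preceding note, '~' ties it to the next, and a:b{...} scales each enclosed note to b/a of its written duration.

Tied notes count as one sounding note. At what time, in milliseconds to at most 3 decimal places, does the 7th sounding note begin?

1. 0.0ms @ 0 + 95.77ms (2/7)
2. 95.77ms @ 2/7 + 95.77ms (2/7)
3. 191.54ms @ 4/7 + 95.77ms (2/7)
4. 287.31ms @ 6/7 + 95.77ms (2/7)
5. 383.081ms @ 8/7 + 95.77ms (2/7)
6. 478.851ms @ 10/7 + 442.937ms (37/28)
7. 921.788ms @ 11/4 + 83.799ms (1/4)
8. 1005.587ms @ 3 + 335.196ms (1)

note 7 onset = 11/4b = 921.788ms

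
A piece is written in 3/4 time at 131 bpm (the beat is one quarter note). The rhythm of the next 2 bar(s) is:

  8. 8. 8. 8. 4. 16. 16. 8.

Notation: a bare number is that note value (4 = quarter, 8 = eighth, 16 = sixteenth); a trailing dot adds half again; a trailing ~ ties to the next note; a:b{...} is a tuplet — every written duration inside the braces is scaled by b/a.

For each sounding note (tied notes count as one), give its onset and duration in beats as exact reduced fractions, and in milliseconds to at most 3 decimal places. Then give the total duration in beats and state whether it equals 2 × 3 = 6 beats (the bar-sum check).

1) 0.0ms=0b +343.511ms=3/4b
2) 343.511ms=3/4b +343.511ms=3/4b
3) 687.023ms=3/2b +343.511ms=3/4b
4) 1030.534ms=9/4b +343.511ms=3/4b
5) 1374.046ms=3b +687.023ms=3/2b
6) 2061.069ms=9/2b +171.756ms=3/8b
7) 2232.824ms=39/8b +171.756ms=3/8b
8) 2404.58ms=21/4b +343.511ms=3/4b
Σ=6b of 6 (131bpm 3/4) — PASS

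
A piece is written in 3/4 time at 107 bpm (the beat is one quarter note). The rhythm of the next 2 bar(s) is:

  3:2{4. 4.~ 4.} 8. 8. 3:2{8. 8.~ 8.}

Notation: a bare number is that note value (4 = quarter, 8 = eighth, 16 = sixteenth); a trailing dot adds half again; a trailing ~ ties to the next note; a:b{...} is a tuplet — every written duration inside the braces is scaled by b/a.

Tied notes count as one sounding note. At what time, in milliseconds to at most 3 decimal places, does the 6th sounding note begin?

note 6 onset = 5b = 2803.738ms

1. 0.0ms @ 0 + 560.748ms (1)
2. 560.748ms @ 1 + 1121.495ms (2)
3. 1682.243ms @ 3 + 420.561ms (3/4)
4. 2102.804ms @ 15/4 + 420.561ms (3/4)
5. 2523.364ms @ 9/2 + 280.374ms (1/2)
6. 2803.738ms @ 5 + 560.748ms (1)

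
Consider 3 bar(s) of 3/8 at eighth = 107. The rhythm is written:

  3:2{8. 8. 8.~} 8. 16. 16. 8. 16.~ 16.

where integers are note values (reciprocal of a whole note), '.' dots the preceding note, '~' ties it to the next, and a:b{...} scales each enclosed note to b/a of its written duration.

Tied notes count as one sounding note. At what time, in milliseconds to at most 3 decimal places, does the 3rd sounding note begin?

note 3 onset = 2b = 1121.495ms

1. 0.0ms @ 0 + 560.748ms (1)
2. 560.748ms @ 1 + 560.748ms (1)
3. 1121.495ms @ 2 + 1401.869ms (5/2)
4. 2523.364ms @ 9/2 + 420.561ms (3/4)
5. 2943.925ms @ 21/4 + 420.561ms (3/4)
6. 3364.486ms @ 6 + 841.121ms (3/2)
7. 4205.607ms @ 15/2 + 841.121ms (3/2)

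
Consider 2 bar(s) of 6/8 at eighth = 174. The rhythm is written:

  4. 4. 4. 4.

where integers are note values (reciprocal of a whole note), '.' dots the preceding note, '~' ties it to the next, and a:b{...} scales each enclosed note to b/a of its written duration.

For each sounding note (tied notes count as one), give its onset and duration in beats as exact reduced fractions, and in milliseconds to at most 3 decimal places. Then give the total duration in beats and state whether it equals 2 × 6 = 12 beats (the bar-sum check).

1) 0.0ms=0b +1034.483ms=3b
2) 1034.483ms=3b +1034.483ms=3b
3) 2068.966ms=6b +1034.483ms=3b
4) 3103.448ms=9b +1034.483ms=3b
Σ=12b of 12 (174bpm 6/8) — PASS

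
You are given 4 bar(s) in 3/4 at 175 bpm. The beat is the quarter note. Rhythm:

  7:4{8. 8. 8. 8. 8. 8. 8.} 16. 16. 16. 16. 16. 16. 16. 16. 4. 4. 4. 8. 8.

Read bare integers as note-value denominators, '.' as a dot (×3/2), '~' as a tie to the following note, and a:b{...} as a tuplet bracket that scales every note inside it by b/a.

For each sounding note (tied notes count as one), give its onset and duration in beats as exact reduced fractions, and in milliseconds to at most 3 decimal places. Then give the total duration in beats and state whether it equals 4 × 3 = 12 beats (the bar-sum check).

1) 0.0ms=0b +146.939ms=3/7b
2) 146.939ms=3/7b +146.939ms=3/7b
3) 293.878ms=6/7b +146.939ms=3/7b
4) 440.816ms=9/7b +146.939ms=3/7b
5) 587.755ms=12/7b +146.939ms=3/7b
6) 734.694ms=15/7b +146.939ms=3/7b
7) 881.633ms=18/7b +146.939ms=3/7b
8) 1028.571ms=3b +128.571ms=3/8b
9) 1157.143ms=27/8b +128.571ms=3/8b
10) 1285.714ms=15/4b +128.571ms=3/8b
11) 1414.286ms=33/8b +128.571ms=3/8b
12) 1542.857ms=9/2b +128.571ms=3/8b
13) 1671.429ms=39/8b +128.571ms=3/8b
14) 1800.0ms=21/4b +128.571ms=3/8b
15) 1928.571ms=45/8b +128.571ms=3/8b
16) 2057.143ms=6b +514.286ms=3/2b
17) 2571.429ms=15/2b +514.286ms=3/2b
18) 3085.714ms=9b +514.286ms=3/2b
19) 3600.0ms=21/2b +257.143ms=3/4b
20) 3857.143ms=45/4b +257.143ms=3/4b
Σ=12b of 12 (175bpm 3/4) — PASS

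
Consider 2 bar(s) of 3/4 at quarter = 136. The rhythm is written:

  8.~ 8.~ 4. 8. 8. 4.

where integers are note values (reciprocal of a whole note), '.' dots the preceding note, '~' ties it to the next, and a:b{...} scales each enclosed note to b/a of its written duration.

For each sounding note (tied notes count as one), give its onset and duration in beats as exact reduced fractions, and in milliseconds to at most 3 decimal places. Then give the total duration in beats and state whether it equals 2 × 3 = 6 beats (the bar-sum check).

1) 0.0ms=0b +1323.529ms=3b
2) 1323.529ms=3b +330.882ms=3/4b
3) 1654.412ms=15/4b +330.882ms=3/4b
4) 1985.294ms=9/2b +661.765ms=3/2b
Σ=6b of 6 (136bpm 3/4) — PASS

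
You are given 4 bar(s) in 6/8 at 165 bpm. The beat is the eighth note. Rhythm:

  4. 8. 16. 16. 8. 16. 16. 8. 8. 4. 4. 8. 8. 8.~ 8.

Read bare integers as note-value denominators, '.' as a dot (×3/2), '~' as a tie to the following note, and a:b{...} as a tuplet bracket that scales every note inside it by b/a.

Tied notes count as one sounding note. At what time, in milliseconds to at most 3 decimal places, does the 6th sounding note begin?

1. 0.0ms @ 0 + 1090.909ms (3)
2. 1090.909ms @ 3 + 545.455ms (3/2)
3. 1636.364ms @ 9/2 + 272.727ms (3/4)
4. 1909.091ms @ 21/4 + 272.727ms (3/4)
5. 2181.818ms @ 6 + 545.455ms (3/2)
6. 2727.273ms @ 15/2 + 272.727ms (3/4)
7. 3000.0ms @ 33/4 + 272.727ms (3/4)
8. 3272.727ms @ 9 + 545.455ms (3/2)
9. 3818.182ms @ 21/2 + 545.455ms (3/2)
10. 4363.636ms @ 12 + 1090.909ms (3)
11. 5454.545ms @ 15 + 1090.909ms (3)
12. 6545.455ms @ 18 + 545.455ms (3/2)
13. 7090.909ms @ 39/2 + 545.455ms (3/2)
14. 7636.364ms @ 21 + 1090.909ms (3)

note 6 onset = 15/2b = 2727.273ms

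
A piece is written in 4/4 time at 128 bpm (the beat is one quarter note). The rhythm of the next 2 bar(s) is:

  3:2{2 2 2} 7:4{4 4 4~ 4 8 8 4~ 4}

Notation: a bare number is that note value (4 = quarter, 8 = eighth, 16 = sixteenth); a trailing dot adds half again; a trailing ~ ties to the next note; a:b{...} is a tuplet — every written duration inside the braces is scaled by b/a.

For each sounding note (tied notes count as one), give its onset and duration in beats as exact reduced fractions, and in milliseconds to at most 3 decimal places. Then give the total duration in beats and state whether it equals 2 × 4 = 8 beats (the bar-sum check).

1) 0.0ms=0b +625.0ms=4/3b
2) 625.0ms=4/3b +625.0ms=4/3b
3) 1250.0ms=8/3b +625.0ms=4/3b
4) 1875.0ms=4b +267.857ms=4/7b
5) 2142.857ms=32/7b +267.857ms=4/7b
6) 2410.714ms=36/7b +535.714ms=8/7b
7) 2946.429ms=44/7b +133.929ms=2/7b
8) 3080.357ms=46/7b +133.929ms=2/7b
9) 3214.286ms=48/7b +535.714ms=8/7b
Σ=8b of 8 (128bpm 4/4) — PASS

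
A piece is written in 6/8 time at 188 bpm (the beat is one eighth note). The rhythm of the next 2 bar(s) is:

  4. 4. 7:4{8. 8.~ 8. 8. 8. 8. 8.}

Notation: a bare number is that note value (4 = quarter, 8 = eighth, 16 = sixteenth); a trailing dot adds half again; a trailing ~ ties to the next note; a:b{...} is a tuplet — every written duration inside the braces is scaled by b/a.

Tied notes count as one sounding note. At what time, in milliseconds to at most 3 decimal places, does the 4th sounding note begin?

1. 0.0ms @ 0 + 957.447ms (3)
2. 957.447ms @ 3 + 957.447ms (3)
3. 1914.894ms @ 6 + 273.556ms (6/7)
4. 2188.45ms @ 48/7 + 547.112ms (12/7)
5. 2735.562ms @ 60/7 + 273.556ms (6/7)
6. 3009.119ms @ 66/7 + 273.556ms (6/7)
7. 3282.675ms @ 72/7 + 273.556ms (6/7)
8. 3556.231ms @ 78/7 + 273.556ms (6/7)

note 4 onset = 48/7b = 2188.45ms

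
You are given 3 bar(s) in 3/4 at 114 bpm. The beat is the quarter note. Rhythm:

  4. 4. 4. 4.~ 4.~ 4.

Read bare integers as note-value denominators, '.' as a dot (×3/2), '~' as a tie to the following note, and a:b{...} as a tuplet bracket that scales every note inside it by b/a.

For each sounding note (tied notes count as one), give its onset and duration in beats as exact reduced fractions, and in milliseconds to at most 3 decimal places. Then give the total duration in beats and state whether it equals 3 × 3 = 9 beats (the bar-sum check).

1) 0.0ms=0b +789.474ms=3/2b
2) 789.474ms=3/2b +789.474ms=3/2b
3) 1578.947ms=3b +789.474ms=3/2b
4) 2368.421ms=9/2b +2368.421ms=9/2b
Σ=9b of 9 (114bpm 3/4) — PASS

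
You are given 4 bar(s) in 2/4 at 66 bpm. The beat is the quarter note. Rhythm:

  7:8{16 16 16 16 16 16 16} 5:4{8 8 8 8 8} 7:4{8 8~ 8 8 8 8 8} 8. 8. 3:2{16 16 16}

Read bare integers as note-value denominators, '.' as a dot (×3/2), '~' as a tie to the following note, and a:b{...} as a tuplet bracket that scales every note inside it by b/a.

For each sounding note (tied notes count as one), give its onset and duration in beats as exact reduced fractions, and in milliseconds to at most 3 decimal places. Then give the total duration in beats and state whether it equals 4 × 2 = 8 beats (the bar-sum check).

1) 0.0ms=0b +259.74ms=2/7b
2) 259.74ms=2/7b +259.74ms=2/7b
3) 519.481ms=4/7b +259.74ms=2/7b
4) 779.221ms=6/7b +259.74ms=2/7b
5) 1038.961ms=8/7b +259.74ms=2/7b
6) 1298.701ms=10/7b +259.74ms=2/7b
7) 1558.442ms=12/7b +259.74ms=2/7b
8) 1818.182ms=2b +363.636ms=2/5b
9) 2181.818ms=12/5b +363.636ms=2/5b
10) 2545.455ms=14/5b +363.636ms=2/5b
11) 2909.091ms=16/5b +363.636ms=2/5b
12) 3272.727ms=18/5b +363.636ms=2/5b
13) 3636.364ms=4b +259.74ms=2/7b
14) 3896.104ms=30/7b +519.481ms=4/7b
15) 4415.584ms=34/7b +259.74ms=2/7b
16) 4675.325ms=36/7b +259.74ms=2/7b
17) 4935.065ms=38/7b +259.74ms=2/7b
18) 5194.805ms=40/7b +259.74ms=2/7b
19) 5454.545ms=6b +681.818ms=3/4b
20) 6136.364ms=27/4b +681.818ms=3/4b
21) 6818.182ms=15/2b +151.515ms=1/6b
22) 6969.697ms=23/3b +151.515ms=1/6b
23) 7121.212ms=47/6b +151.515ms=1/6b
Σ=8b of 8 (66bpm 2/4) — PASS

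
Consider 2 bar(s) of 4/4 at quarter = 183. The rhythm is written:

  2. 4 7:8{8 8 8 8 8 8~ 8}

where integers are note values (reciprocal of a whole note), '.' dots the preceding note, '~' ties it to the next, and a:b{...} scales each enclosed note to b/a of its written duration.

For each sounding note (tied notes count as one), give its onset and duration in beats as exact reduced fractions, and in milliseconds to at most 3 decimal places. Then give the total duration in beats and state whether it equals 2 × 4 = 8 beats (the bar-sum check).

1) 0.0ms=0b +983.607ms=3b
2) 983.607ms=3b +327.869ms=1b
3) 1311.475ms=4b +187.354ms=4/7b
4) 1498.829ms=32/7b +187.354ms=4/7b
5) 1686.183ms=36/7b +187.354ms=4/7b
6) 1873.536ms=40/7b +187.354ms=4/7b
7) 2060.89ms=44/7b +187.354ms=4/7b
8) 2248.244ms=48/7b +374.707ms=8/7b
Σ=8b of 8 (183bpm 4/4) — PASS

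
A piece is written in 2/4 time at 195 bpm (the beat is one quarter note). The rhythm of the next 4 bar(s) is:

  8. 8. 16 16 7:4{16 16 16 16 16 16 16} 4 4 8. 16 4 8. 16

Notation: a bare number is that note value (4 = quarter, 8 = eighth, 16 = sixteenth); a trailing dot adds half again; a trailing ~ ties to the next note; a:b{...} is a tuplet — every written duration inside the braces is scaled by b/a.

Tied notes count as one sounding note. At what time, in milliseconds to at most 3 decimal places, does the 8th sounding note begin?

note 8 onset = 17/7b = 747.253ms

1. 0.0ms @ 0 + 230.769ms (3/4)
2. 230.769ms @ 3/4 + 230.769ms (3/4)
3. 461.538ms @ 3/2 + 76.923ms (1/4)
4. 538.462ms @ 7/4 + 76.923ms (1/4)
5. 615.385ms @ 2 + 43.956ms (1/7)
6. 659.341ms @ 15/7 + 43.956ms (1/7)
7. 703.297ms @ 16/7 + 43.956ms (1/7)
8. 747.253ms @ 17/7 + 43.956ms (1/7)
9. 791.209ms @ 18/7 + 43.956ms (1/7)
10. 835.165ms @ 19/7 + 43.956ms (1/7)
11. 879.121ms @ 20/7 + 43.956ms (1/7)
12. 923.077ms @ 3 + 307.692ms (1)
13. 1230.769ms @ 4 + 307.692ms (1)
14. 1538.462ms @ 5 + 230.769ms (3/4)
15. 1769.231ms @ 23/4 + 76.923ms (1/4)
16. 1846.154ms @ 6 + 307.692ms (1)
17. 2153.846ms @ 7 + 230.769ms (3/4)
18. 2384.615ms @ 31/4 + 76.923ms (1/4)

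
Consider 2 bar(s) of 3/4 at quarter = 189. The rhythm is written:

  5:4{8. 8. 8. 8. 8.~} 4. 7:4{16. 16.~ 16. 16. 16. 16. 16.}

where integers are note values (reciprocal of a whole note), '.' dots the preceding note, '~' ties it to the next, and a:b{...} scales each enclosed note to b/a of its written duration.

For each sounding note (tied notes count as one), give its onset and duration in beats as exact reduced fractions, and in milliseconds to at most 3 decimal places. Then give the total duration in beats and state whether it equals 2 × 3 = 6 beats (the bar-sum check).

1) 0.0ms=0b +190.476ms=3/5b
2) 190.476ms=3/5b +190.476ms=3/5b
3) 380.952ms=6/5b +190.476ms=3/5b
4) 571.429ms=9/5b +190.476ms=3/5b
5) 761.905ms=12/5b +666.667ms=21/10b
6) 1428.571ms=9/2b +68.027ms=3/14b
7) 1496.599ms=33/7b +136.054ms=3/7b
8) 1632.653ms=36/7b +68.027ms=3/14b
9) 1700.68ms=75/14b +68.027ms=3/14b
10) 1768.707ms=39/7b +68.027ms=3/14b
11) 1836.735ms=81/14b +68.027ms=3/14b
Σ=6b of 6 (189bpm 3/4) — PASS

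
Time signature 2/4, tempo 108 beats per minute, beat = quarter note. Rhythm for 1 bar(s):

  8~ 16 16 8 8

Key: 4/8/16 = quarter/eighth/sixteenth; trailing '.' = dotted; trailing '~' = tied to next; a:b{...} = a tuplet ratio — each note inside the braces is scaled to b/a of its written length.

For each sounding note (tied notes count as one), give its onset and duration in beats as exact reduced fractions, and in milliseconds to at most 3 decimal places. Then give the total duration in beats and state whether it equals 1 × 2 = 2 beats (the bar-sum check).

1) 0.0ms=0b +416.667ms=3/4b
2) 416.667ms=3/4b +138.889ms=1/4b
3) 555.556ms=1b +277.778ms=1/2b
4) 833.333ms=3/2b +277.778ms=1/2b
Σ=2b of 2 (108bpm 2/4) — PASS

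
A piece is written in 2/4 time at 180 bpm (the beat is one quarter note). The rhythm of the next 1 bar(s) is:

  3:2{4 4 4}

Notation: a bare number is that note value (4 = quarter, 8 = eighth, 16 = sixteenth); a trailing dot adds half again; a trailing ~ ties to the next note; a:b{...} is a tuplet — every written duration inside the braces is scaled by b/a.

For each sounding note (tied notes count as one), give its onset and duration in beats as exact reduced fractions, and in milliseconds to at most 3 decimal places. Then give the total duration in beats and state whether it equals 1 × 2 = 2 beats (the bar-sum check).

1) 0.0ms=0b +222.222ms=2/3b
2) 222.222ms=2/3b +222.222ms=2/3b
3) 444.444ms=4/3b +222.222ms=2/3b
Σ=2b of 2 (180bpm 2/4) — PASS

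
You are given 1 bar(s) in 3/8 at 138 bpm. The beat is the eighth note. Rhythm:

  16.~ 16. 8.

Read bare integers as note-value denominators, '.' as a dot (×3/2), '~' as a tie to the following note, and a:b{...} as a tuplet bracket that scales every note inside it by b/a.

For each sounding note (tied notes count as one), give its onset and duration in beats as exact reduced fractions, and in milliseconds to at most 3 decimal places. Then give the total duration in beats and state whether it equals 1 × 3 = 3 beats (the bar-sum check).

1) 0.0ms=0b +652.174ms=3/2b
2) 652.174ms=3/2b +652.174ms=3/2b
Σ=3b of 3 (138bpm 3/8) — PASS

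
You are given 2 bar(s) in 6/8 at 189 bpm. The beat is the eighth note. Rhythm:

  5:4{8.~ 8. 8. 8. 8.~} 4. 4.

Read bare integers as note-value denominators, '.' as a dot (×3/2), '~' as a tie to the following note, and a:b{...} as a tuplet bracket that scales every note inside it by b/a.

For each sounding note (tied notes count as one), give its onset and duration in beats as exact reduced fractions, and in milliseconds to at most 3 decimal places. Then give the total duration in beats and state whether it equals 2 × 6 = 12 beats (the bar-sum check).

1) 0.0ms=0b +761.905ms=12/5b
2) 761.905ms=12/5b +380.952ms=6/5b
3) 1142.857ms=18/5b +380.952ms=6/5b
4) 1523.81ms=24/5b +1333.333ms=21/5b
5) 2857.143ms=9b +952.381ms=3b
Σ=12b of 12 (189bpm 6/8) — PASS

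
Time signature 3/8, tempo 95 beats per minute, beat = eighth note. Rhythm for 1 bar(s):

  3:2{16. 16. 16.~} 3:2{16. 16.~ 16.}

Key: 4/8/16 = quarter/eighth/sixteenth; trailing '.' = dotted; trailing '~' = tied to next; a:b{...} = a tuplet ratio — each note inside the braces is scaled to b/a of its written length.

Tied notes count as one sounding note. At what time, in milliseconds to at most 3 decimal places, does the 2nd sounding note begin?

1. 0.0ms @ 0 + 315.789ms (1/2)
2. 315.789ms @ 1/2 + 315.789ms (1/2)
3. 631.579ms @ 1 + 631.579ms (1)
4. 1263.158ms @ 2 + 631.579ms (1)

note 2 onset = 1/2b = 315.789ms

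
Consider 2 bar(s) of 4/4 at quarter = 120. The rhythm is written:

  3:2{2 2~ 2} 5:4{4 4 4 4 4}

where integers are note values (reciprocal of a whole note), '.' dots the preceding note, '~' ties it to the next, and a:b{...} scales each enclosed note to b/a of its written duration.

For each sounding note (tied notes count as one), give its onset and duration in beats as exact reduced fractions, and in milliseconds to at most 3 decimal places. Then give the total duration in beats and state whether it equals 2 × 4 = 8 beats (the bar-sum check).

1) 0.0ms=0b +666.667ms=4/3b
2) 666.667ms=4/3b +1333.333ms=8/3b
3) 2000.0ms=4b +400.0ms=4/5b
4) 2400.0ms=24/5b +400.0ms=4/5b
5) 2800.0ms=28/5b +400.0ms=4/5b
6) 3200.0ms=32/5b +400.0ms=4/5b
7) 3600.0ms=36/5b +400.0ms=4/5b
Σ=8b of 8 (120bpm 4/4) — PASS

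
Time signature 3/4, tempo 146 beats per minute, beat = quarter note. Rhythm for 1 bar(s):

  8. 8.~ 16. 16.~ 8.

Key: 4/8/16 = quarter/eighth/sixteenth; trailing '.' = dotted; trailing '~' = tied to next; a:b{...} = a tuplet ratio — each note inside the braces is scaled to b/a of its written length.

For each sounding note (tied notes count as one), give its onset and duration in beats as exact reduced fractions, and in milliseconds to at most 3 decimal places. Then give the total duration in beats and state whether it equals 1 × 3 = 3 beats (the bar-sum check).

1) 0.0ms=0b +308.219ms=3/4b
2) 308.219ms=3/4b +462.329ms=9/8b
3) 770.548ms=15/8b +462.329ms=9/8b
Σ=3b of 3 (146bpm 3/4) — PASS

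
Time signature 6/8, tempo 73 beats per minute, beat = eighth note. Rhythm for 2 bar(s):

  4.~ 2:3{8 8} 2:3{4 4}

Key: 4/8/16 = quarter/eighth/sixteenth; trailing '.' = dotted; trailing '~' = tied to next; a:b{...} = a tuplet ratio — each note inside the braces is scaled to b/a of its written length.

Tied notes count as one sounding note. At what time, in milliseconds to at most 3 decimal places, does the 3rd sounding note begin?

note 3 onset = 6b = 4931.507ms

1. 0.0ms @ 0 + 3698.63ms (9/2)
2. 3698.63ms @ 9/2 + 1232.877ms (3/2)
3. 4931.507ms @ 6 + 2465.753ms (3)
4. 7397.26ms @ 9 + 2465.753ms (3)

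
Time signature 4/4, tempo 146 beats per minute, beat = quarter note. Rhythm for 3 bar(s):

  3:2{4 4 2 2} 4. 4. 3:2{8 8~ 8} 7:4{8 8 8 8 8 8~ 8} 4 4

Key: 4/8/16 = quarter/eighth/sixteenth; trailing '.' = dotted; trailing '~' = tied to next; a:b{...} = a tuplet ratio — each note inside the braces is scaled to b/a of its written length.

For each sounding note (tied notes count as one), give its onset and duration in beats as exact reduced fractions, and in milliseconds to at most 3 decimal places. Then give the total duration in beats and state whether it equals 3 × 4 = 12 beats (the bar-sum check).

1) 0.0ms=0b +273.973ms=2/3b
2) 273.973ms=2/3b +273.973ms=2/3b
3) 547.945ms=4/3b +547.945ms=4/3b
4) 1095.89ms=8/3b +547.945ms=4/3b
5) 1643.836ms=4b +616.438ms=3/2b
6) 2260.274ms=11/2b +616.438ms=3/2b
7) 2876.712ms=7b +136.986ms=1/3b
8) 3013.699ms=22/3b +273.973ms=2/3b
9) 3287.671ms=8b +117.417ms=2/7b
10) 3405.088ms=58/7b +117.417ms=2/7b
11) 3522.505ms=60/7b +117.417ms=2/7b
12) 3639.922ms=62/7b +117.417ms=2/7b
13) 3757.339ms=64/7b +117.417ms=2/7b
14) 3874.755ms=66/7b +234.834ms=4/7b
15) 4109.589ms=10b +410.959ms=1b
16) 4520.548ms=11b +410.959ms=1b
Σ=12b of 12 (146bpm 4/4) — PASS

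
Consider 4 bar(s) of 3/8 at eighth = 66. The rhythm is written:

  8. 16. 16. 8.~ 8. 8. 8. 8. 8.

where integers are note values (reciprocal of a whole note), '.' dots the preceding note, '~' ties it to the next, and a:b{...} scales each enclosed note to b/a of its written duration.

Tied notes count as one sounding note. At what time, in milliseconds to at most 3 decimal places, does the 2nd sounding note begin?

1. 0.0ms @ 0 + 1363.636ms (3/2)
2. 1363.636ms @ 3/2 + 681.818ms (3/4)
3. 2045.455ms @ 9/4 + 681.818ms (3/4)
4. 2727.273ms @ 3 + 2727.273ms (3)
5. 5454.545ms @ 6 + 1363.636ms (3/2)
6. 6818.182ms @ 15/2 + 1363.636ms (3/2)
7. 8181.818ms @ 9 + 1363.636ms (3/2)
8. 9545.455ms @ 21/2 + 1363.636ms (3/2)

note 2 onset = 3/2b = 1363.636ms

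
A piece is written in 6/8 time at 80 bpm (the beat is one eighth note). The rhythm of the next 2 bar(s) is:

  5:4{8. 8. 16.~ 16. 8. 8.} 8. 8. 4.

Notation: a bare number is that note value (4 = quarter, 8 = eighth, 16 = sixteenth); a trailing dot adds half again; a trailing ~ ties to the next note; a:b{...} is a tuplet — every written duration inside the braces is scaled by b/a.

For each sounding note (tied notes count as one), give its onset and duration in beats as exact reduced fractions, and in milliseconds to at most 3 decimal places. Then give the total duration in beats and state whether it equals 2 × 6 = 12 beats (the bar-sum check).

1) 0.0ms=0b +900.0ms=6/5b
2) 900.0ms=6/5b +900.0ms=6/5b
3) 1800.0ms=12/5b +900.0ms=6/5b
4) 2700.0ms=18/5b +900.0ms=6/5b
5) 3600.0ms=24/5b +900.0ms=6/5b
6) 4500.0ms=6b +1125.0ms=3/2b
7) 5625.0ms=15/2b +1125.0ms=3/2b
8) 6750.0ms=9b +2250.0ms=3b
Σ=12b of 12 (80bpm 6/8) — PASS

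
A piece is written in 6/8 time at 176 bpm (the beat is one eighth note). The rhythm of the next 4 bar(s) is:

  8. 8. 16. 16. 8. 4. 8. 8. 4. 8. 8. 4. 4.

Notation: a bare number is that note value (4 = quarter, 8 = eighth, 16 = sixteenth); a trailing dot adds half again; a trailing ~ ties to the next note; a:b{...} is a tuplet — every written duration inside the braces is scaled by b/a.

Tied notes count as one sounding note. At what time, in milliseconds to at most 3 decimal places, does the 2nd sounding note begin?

note 2 onset = 3/2b = 511.364ms

1. 0.0ms @ 0 + 511.364ms (3/2)
2. 511.364ms @ 3/2 + 511.364ms (3/2)
3. 1022.727ms @ 3 + 255.682ms (3/4)
4. 1278.409ms @ 15/4 + 255.682ms (3/4)
5. 1534.091ms @ 9/2 + 511.364ms (3/2)
6. 2045.455ms @ 6 + 1022.727ms (3)
7. 3068.182ms @ 9 + 511.364ms (3/2)
8. 3579.545ms @ 21/2 + 511.364ms (3/2)
9. 4090.909ms @ 12 + 1022.727ms (3)
10. 5113.636ms @ 15 + 511.364ms (3/2)
11. 5625.0ms @ 33/2 + 511.364ms (3/2)
12. 6136.364ms @ 18 + 1022.727ms (3)
13. 7159.091ms @ 21 + 1022.727ms (3)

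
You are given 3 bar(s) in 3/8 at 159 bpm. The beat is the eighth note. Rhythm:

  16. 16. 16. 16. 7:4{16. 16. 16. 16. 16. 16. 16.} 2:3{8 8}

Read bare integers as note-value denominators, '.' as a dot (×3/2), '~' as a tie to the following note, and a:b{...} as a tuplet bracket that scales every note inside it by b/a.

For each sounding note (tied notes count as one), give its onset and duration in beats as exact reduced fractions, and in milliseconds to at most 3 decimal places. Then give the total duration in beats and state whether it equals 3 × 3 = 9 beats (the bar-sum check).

1) 0.0ms=0b +283.019ms=3/4b
2) 283.019ms=3/4b +283.019ms=3/4b
3) 566.038ms=3/2b +283.019ms=3/4b
4) 849.057ms=9/4b +283.019ms=3/4b
5) 1132.075ms=3b +161.725ms=3/7b
6) 1293.801ms=24/7b +161.725ms=3/7b
7) 1455.526ms=27/7b +161.725ms=3/7b
8) 1617.251ms=30/7b +161.725ms=3/7b
9) 1778.976ms=33/7b +161.725ms=3/7b
10) 1940.701ms=36/7b +161.725ms=3/7b
11) 2102.426ms=39/7b +161.725ms=3/7b
12) 2264.151ms=6b +566.038ms=3/2b
13) 2830.189ms=15/2b +566.038ms=3/2b
Σ=9b of 9 (159bpm 3/8) — PASS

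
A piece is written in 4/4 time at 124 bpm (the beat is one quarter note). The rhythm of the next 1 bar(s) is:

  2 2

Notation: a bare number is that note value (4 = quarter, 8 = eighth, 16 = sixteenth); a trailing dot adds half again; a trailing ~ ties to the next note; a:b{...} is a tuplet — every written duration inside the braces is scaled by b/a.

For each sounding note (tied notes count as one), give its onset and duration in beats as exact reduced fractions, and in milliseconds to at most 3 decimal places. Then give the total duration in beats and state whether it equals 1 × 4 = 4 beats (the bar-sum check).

1) 0.0ms=0b +967.742ms=2b
2) 967.742ms=2b +967.742ms=2b
Σ=4b of 4 (124bpm 4/4) — PASS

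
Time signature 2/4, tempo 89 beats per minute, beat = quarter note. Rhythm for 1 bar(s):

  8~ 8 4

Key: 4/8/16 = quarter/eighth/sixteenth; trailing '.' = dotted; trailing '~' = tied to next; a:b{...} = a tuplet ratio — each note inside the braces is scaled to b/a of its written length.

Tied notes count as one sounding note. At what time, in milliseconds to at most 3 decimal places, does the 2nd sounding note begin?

note 2 onset = 1b = 674.157ms

1. 0.0ms @ 0 + 674.157ms (1)
2. 674.157ms @ 1 + 674.157ms (1)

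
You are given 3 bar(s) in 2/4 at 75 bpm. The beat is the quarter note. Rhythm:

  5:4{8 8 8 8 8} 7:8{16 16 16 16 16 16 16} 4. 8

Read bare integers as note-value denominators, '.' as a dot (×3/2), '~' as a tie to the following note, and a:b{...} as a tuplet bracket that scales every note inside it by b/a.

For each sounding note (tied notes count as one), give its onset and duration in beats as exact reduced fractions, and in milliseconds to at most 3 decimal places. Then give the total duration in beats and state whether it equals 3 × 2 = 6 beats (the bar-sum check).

1) 0.0ms=0b +320.0ms=2/5b
2) 320.0ms=2/5b +320.0ms=2/5b
3) 640.0ms=4/5b +320.0ms=2/5b
4) 960.0ms=6/5b +320.0ms=2/5b
5) 1280.0ms=8/5b +320.0ms=2/5b
6) 1600.0ms=2b +228.571ms=2/7b
7) 1828.571ms=16/7b +228.571ms=2/7b
8) 2057.143ms=18/7b +228.571ms=2/7b
9) 2285.714ms=20/7b +228.571ms=2/7b
10) 2514.286ms=22/7b +228.571ms=2/7b
11) 2742.857ms=24/7b +228.571ms=2/7b
12) 2971.429ms=26/7b +228.571ms=2/7b
13) 3200.0ms=4b +1200.0ms=3/2b
14) 4400.0ms=11/2b +400.0ms=1/2b
Σ=6b of 6 (75bpm 2/4) — PASS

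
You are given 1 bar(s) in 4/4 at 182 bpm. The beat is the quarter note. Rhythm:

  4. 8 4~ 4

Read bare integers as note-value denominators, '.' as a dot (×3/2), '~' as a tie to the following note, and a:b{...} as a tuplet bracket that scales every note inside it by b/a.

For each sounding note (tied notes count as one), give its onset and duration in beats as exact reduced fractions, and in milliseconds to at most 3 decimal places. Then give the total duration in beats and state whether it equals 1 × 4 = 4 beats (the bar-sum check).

1) 0.0ms=0b +494.505ms=3/2b
2) 494.505ms=3/2b +164.835ms=1/2b
3) 659.341ms=2b +659.341ms=2b
Σ=4b of 4 (182bpm 4/4) — PASS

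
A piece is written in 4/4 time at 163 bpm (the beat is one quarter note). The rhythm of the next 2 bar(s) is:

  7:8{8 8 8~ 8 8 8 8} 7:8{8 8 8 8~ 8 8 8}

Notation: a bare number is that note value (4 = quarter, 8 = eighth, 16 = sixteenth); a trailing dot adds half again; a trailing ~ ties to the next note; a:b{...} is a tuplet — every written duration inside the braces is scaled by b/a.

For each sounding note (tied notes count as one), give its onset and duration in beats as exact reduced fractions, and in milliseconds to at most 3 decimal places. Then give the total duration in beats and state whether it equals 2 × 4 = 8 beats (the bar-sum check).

1) 0.0ms=0b +210.342ms=4/7b
2) 210.342ms=4/7b +210.342ms=4/7b
3) 420.684ms=8/7b +420.684ms=8/7b
4) 841.367ms=16/7b +210.342ms=4/7b
5) 1051.709ms=20/7b +210.342ms=4/7b
6) 1262.051ms=24/7b +210.342ms=4/7b
7) 1472.393ms=4b +210.342ms=4/7b
8) 1682.734ms=32/7b +210.342ms=4/7b
9) 1893.076ms=36/7b +210.342ms=4/7b
10) 2103.418ms=40/7b +420.684ms=8/7b
11) 2524.102ms=48/7b +210.342ms=4/7b
12) 2734.443ms=52/7b +210.342ms=4/7b
Σ=8b of 8 (163bpm 4/4) — PASS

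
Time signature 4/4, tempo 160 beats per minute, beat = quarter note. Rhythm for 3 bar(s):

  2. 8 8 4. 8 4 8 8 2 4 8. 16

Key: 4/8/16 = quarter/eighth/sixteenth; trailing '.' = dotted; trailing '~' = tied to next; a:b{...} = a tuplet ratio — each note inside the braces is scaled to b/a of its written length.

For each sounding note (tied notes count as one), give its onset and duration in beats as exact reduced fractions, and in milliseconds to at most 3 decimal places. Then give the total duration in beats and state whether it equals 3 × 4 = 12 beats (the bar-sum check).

1) 0.0ms=0b +1125.0ms=3b
2) 1125.0ms=3b +187.5ms=1/2b
3) 1312.5ms=7/2b +187.5ms=1/2b
4) 1500.0ms=4b +562.5ms=3/2b
5) 2062.5ms=11/2b +187.5ms=1/2b
6) 2250.0ms=6b +375.0ms=1b
7) 2625.0ms=7b +187.5ms=1/2b
8) 2812.5ms=15/2b +187.5ms=1/2b
9) 3000.0ms=8b +750.0ms=2b
10) 3750.0ms=10b +375.0ms=1b
11) 4125.0ms=11b +281.25ms=3/4b
12) 4406.25ms=47/4b +93.75ms=1/4b
Σ=12b of 12 (160bpm 4/4) — PASS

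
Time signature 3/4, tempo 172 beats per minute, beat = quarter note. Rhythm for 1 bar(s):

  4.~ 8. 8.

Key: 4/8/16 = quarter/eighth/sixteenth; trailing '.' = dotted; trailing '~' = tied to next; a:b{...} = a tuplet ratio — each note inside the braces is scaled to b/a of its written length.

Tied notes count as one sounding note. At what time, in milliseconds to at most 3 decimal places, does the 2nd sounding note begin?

note 2 onset = 9/4b = 784.884ms

1. 0.0ms @ 0 + 784.884ms (9/4)
2. 784.884ms @ 9/4 + 261.628ms (3/4)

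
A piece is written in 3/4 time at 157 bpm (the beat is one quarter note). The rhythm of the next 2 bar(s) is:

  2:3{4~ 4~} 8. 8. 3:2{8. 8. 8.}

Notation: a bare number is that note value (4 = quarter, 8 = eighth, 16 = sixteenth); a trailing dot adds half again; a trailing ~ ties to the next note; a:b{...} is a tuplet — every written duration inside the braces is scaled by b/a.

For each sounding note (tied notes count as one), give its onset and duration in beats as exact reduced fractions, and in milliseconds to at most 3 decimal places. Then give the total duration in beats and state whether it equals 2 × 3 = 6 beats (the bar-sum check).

1) 0.0ms=0b +1433.121ms=15/4b
2) 1433.121ms=15/4b +286.624ms=3/4b
3) 1719.745ms=9/2b +191.083ms=1/2b
4) 1910.828ms=5b +191.083ms=1/2b
5) 2101.911ms=11/2b +191.083ms=1/2b
Σ=6b of 6 (157bpm 3/4) — PASS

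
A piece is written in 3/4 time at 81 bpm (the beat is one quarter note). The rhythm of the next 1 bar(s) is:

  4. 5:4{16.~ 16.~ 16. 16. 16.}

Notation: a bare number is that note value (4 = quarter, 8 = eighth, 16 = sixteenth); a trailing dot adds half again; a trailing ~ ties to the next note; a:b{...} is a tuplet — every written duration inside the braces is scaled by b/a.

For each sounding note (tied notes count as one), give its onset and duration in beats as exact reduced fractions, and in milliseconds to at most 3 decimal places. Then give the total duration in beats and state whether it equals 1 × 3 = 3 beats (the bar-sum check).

1) 0.0ms=0b +1111.111ms=3/2b
2) 1111.111ms=3/2b +666.667ms=9/10b
3) 1777.778ms=12/5b +222.222ms=3/10b
4) 2000.0ms=27/10b +222.222ms=3/10b
Σ=3b of 3 (81bpm 3/4) — PASS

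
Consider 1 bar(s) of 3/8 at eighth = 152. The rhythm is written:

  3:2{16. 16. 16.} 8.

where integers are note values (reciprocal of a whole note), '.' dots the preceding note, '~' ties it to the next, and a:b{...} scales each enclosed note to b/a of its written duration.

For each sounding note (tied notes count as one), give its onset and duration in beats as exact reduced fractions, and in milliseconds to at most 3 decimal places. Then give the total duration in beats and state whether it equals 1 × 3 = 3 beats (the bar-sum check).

1) 0.0ms=0b +197.368ms=1/2b
2) 197.368ms=1/2b +197.368ms=1/2b
3) 394.737ms=1b +197.368ms=1/2b
4) 592.105ms=3/2b +592.105ms=3/2b
Σ=3b of 3 (152bpm 3/8) — PASS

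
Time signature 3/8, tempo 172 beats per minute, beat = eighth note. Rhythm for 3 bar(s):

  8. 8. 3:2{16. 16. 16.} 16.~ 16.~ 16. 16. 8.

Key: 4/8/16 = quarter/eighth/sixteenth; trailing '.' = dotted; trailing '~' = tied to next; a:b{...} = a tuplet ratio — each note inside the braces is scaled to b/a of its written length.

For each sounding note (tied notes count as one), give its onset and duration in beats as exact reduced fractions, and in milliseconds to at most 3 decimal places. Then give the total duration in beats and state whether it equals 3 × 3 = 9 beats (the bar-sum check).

1) 0.0ms=0b +523.256ms=3/2b
2) 523.256ms=3/2b +523.256ms=3/2b
3) 1046.512ms=3b +174.419ms=1/2b
4) 1220.93ms=7/2b +174.419ms=1/2b
5) 1395.349ms=4b +174.419ms=1/2b
6) 1569.767ms=9/2b +784.884ms=9/4b
7) 2354.651ms=27/4b +261.628ms=3/4b
8) 2616.279ms=15/2b +523.256ms=3/2b
Σ=9b of 9 (172bpm 3/8) — PASS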